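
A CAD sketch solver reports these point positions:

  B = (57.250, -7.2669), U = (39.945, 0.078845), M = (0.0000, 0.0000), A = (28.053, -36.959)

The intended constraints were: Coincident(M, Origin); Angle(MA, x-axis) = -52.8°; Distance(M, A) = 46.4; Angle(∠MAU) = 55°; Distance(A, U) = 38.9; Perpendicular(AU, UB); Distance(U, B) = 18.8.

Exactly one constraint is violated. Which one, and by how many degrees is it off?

Perpendicular(AU, UB) — off by 5.20°.

M = (0.00, 0.00) ✓; MA at -52.80° ✓; |MA| = 46.40 ✓; ∠MAU = 55.00° ✓; |AU| = 38.90 ✓; ∠(AU, UB) = 95.20° ✗; |UB| = 18.80 ✓.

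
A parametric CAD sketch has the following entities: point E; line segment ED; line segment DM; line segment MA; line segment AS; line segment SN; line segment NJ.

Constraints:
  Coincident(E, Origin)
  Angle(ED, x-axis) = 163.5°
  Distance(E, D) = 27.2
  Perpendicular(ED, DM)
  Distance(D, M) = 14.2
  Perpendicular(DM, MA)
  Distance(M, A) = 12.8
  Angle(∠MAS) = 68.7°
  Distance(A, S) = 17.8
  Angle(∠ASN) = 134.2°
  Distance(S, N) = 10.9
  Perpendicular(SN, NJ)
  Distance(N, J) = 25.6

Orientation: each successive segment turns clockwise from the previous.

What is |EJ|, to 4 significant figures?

44.25

E is at the origin; ED runs at 163.5° with length 27.2, so D = (-26.08, 7.725). ED is perpendicular to DM, so DM runs at 73.50°; with |DM| = 14.2, M = (-22.05, 21.34). DM ⟂ MA, so MA runs at -16.50°; with |MA| = 12.8, A = (-9.774, 17.71). ∠MAS = 68.7° gives AS at -127.8° from the x-axis; with |AS| = 17.8, S = (-20.68, 3.640). ∠ASN = 134.2° gives SN at -173.6° from the x-axis; with |SN| = 10.9, N = (-31.52, 2.425). The perpendicularity gives NJ at right angles to SN, so NJ runs at 96.40°; with |NJ| = 25.6, J = (-34.37, 27.87). Then |EJ| = |J − E| = 44.25.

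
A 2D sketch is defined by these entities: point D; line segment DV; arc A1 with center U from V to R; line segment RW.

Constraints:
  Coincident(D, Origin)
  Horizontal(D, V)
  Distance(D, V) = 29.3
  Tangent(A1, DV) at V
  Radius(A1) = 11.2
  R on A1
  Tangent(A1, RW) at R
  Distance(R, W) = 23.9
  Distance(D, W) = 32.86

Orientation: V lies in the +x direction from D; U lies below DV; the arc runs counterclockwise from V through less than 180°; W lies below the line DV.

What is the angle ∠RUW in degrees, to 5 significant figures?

64.891°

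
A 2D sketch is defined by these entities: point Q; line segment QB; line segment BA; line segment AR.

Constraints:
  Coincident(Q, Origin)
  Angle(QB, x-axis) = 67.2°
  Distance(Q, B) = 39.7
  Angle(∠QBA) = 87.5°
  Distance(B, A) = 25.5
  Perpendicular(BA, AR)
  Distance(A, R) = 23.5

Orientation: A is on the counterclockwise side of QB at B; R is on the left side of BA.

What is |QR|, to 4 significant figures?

28.74

∠QBA = 87.5°, so BA runs at 67.2° + (180° − 87.5°) = 159.7° from the x-axis; with |BA| = 25.5, A = B + 25.5·(cos 159.7°, sin 159.7°) = (-8.532, 45.44). BA ⟂ AR; with |AR| = 23.5 on the left of BA, R = A + 23.5·(-0.3469, -0.9379) = (-16.68, 23.40). Then |QR| = |R − Q| = 28.74.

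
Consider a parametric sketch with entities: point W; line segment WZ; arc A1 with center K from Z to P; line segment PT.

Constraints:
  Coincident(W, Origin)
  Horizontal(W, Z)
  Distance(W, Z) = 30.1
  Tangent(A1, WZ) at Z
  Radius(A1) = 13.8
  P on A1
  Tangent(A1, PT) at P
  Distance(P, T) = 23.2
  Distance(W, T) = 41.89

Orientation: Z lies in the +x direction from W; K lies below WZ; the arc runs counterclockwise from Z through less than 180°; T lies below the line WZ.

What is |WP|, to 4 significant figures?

21.99

W is at the origin; WZ is horizontal with |WZ| = 30.1 and Z on the +x side, so Z = (30.10, 0.000). Tangency of A1 to WZ means the radius KZ is perpendicular to WZ, so K = Z + (0, -13.8) = (30.10, -13.80). Since KP ⟂ PT (tangency), |KT| = √(13.8² + 23.2²) = 26.99 regardless of where P sits on A1. So T lies on both circle(W, 41.89) and circle(K, 26.99); the below-WZ intersection is T = (17.89, -37.88). P is the foot of the tangent from T: P = (16.33, -14.73).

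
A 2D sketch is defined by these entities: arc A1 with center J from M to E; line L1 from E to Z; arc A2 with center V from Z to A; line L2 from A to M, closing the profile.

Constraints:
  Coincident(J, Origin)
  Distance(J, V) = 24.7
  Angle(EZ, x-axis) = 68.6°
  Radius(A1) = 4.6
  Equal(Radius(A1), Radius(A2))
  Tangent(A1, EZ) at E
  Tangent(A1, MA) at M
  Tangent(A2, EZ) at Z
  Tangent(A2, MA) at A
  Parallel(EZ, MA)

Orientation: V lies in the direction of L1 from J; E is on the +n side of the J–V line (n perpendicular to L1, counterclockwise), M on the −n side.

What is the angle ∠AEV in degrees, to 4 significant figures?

9.879°

The slot axis is L1's direction at 68.6°, so u = (cos 68.6°, sin 68.6°) = (0.3649, 0.9311) and n = (−sin 68.6°, cos 68.6°) = (-0.9311, 0.3649). J is at the origin and V lies 24.7 along u from J, so V = 24.7·u = (9.012, 23.00). Tangency of A1 to both parallel lines with radius 4.6 puts E and M at J ± 4.6·n: E = (-4.283, 1.678), M = (4.283, -1.678). Equal radii place Z and A the same way about V: Z = V + 4.6·n = (4.730, 24.68), A = V − 4.6·n = (13.30, 21.32). Then cos ∠AEV = EA·EV / (|EA||EV|), giving 9.879°.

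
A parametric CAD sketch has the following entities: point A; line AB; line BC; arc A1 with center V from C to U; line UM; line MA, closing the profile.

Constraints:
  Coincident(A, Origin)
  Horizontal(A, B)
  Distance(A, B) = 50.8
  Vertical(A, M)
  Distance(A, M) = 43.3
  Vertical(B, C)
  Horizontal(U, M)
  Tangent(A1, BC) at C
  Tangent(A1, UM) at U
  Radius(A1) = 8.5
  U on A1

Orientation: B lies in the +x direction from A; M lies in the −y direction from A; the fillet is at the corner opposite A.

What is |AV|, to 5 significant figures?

54.775

A is at the origin; A and B share the same y with |AB| = 50.8 and B on the +x side, so B = (50.800, 0.0000). A and M share the same x with |AM| = 43.3 and M on the −y side, so M = (0.0000, -43.300). The virtual corner opposite A is at (50.800, -43.300). A1 meets BC tangentially, so VC is at right angles to BC and since A1 is tangent to UM there, VU ⟂ UM, with radius 8.5, so the center V sits 8.5 in from both sides at V = (42.300, -34.800). Then |AV| = |V − A| = 54.775.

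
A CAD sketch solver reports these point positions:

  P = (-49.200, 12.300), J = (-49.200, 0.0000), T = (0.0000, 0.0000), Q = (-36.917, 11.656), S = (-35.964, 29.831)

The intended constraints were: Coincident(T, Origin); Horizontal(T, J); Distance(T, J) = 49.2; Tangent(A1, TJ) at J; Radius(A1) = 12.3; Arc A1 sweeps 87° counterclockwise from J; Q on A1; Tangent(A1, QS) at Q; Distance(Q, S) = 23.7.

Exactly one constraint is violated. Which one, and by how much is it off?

Distance(Q, S) = 23.7 — off by 5.50.

T = (0.00, 0.00) ✓; T.y = 0.00, J.y = 0.00 ✓; |TJ| = 49.20 ✓; ∠(PJ, JT) = 90.00° ✓; |PJ| = 12.30 ✓; bearing(P→Q) − bearing(P→J) = 87.00° ✓; |PQ| = 12.30 ✓; ∠(PQ, QS) = 90.00° ✓; |QS| = 18.20 ✗.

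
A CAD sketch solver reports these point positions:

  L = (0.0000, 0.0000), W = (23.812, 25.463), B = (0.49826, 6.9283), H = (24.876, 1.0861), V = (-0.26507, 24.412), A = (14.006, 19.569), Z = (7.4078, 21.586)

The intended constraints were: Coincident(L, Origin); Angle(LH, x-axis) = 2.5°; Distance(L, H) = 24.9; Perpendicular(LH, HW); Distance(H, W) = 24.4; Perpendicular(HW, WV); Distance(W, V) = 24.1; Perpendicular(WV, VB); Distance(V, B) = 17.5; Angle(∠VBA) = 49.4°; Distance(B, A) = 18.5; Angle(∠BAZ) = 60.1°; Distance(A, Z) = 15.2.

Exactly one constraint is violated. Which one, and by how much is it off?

Distance(A, Z) = 15.2 — off by 8.30.

L = (0.00, 0.00) ✓; LH at 2.500° ✓; |LH| = 24.90 ✓; ∠(LH, HW) = 90.00° ✓; |HW| = 24.40 ✓; ∠(HW, WV) = 90.00° ✓; |WV| = 24.10 ✓; ∠(WV, VB) = 90.00° ✓; |VB| = 17.50 ✓; ∠VBA = 49.40° ✓; |BA| = 18.50 ✓; ∠BAZ = 60.10° ✓; |AZ| = 6.900 ✗.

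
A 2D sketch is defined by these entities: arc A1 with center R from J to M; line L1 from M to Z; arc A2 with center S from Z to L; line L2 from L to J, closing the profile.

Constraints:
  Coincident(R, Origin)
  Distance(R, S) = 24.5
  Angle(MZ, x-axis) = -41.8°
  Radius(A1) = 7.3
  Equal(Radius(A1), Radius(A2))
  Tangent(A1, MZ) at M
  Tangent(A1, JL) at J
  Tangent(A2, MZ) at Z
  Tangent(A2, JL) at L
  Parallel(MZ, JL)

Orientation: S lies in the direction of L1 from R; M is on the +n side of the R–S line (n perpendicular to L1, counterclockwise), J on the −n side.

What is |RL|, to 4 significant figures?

25.56

The slot axis is L1's direction at -41.8°, so u = (cos -41.8°, sin -41.8°) = (0.7455, -0.6665) and n = (−sin -41.8°, cos -41.8°) = (0.6665, 0.7455). R is at the origin and S lies 24.5 along u from R, so S = 24.5·u = (18.26, -16.33). Tangency of A1 to both parallel lines with radius 7.3 puts M and J at R ± 7.3·n: M = (4.866, 5.442), J = (-4.866, -5.442). Equal radii place Z and L the same way about S: Z = S + 7.3·n = (23.13, -10.89), L = S − 7.3·n = (13.40, -21.77). Then |RL| = |L − R| = 25.56.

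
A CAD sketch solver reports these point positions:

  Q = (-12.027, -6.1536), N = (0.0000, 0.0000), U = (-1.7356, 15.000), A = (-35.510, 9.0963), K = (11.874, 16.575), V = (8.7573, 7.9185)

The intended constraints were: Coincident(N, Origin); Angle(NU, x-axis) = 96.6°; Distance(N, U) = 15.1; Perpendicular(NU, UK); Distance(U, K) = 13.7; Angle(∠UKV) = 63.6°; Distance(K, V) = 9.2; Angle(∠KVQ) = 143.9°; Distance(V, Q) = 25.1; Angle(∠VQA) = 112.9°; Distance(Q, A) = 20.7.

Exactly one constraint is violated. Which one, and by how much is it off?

Distance(Q, A) = 20.7 — off by 7.30.

N = (0.00, 0.00) ✓; NU at 96.60° ✓; |NU| = 15.10 ✓; ∠(NU, UK) = 90.00° ✓; |UK| = 13.70 ✓; ∠UKV = 63.60° ✓; |KV| = 9.200 ✓; ∠KVQ = 143.9° ✓; |VQ| = 25.10 ✓; ∠VQA = 112.9° ✓; |QA| = 28.00 ✗.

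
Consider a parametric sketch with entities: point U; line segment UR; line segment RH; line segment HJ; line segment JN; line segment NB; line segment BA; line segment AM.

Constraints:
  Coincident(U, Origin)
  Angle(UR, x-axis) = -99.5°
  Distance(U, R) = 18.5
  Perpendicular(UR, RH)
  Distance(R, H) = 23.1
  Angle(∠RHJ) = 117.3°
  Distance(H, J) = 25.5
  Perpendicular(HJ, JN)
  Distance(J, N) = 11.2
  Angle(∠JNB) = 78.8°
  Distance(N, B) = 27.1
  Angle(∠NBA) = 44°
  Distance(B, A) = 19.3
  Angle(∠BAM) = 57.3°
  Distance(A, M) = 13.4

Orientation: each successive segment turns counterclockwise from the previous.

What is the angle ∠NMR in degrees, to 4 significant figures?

143.0°

U is at the origin; UR runs at -99.5° with length 18.5, so R = (-3.053, -18.25). UR ⟂ RH, so RH runs at -9.500°; with |RH| = 23.1, H = (19.73, -22.06). ∠RHJ = 117.3° gives HJ at 53.20° from the x-axis; with |HJ| = 25.5, J = (35.00, -1.640). HJ is perpendicular to JN, so JN runs at 143.2°; with |JN| = 11.2, N = (26.04, 5.069). ∠JNB = 78.8° gives NB at -115.6° from the x-axis; with |NB| = 27.1, B = (14.33, -19.37). ∠NBA = 44.0° gives BA at 20.40° from the x-axis; with |BA| = 19.3, A = (32.42, -12.64). ∠BAM = 57.3° gives AM at 143.1° from the x-axis; with |AM| = 13.4, M = (21.70, -4.598). Then cos ∠NMR = MN·MR / (|MN||MR|), giving 143.0°.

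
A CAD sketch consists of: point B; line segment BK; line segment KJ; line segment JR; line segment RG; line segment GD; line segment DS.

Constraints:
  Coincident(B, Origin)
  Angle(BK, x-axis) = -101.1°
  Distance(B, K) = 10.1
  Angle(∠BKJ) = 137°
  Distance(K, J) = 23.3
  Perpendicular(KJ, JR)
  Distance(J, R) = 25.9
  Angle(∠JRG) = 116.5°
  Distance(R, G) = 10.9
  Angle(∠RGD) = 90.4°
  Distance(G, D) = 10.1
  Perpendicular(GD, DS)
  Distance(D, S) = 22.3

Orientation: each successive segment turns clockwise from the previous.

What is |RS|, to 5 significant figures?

15.281

B is at the origin; BK runs at -101.1° with length 10.1, so K = (-1.9445, -9.9111). ∠BKJ = 137.0° gives KJ at -144.10° from the x-axis; with |KJ| = 23.3, J = (-20.818, -23.574). KJ is perpendicular to JR, so JR runs at 125.90°; with |JR| = 25.9, R = (-36.005, -2.5935). ∠JRG = 116.5° gives RG at 62.400° from the x-axis; with |RG| = 10.9, G = (-30.956, 7.0662). ∠RGD = 90.4° gives GD at -27.200° from the x-axis; with |GD| = 10.1, D = (-21.972, 2.4495). GD ⟂ DS, so DS runs at -117.20°; with |DS| = 22.3, S = (-32.166, -17.385). Then |RS| = |S − R| = 15.281.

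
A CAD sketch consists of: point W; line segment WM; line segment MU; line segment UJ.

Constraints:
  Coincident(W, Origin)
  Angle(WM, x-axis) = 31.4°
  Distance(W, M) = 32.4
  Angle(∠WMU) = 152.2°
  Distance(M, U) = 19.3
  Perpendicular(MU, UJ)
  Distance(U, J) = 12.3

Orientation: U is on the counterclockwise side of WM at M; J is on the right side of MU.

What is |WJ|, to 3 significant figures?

55.2

W is at the origin; WM runs at 31.4° with length 32.4, so M = 32.4·(cos 31.4°, sin 31.4°) = (27.7, 16.9). ∠WMU = 152.2°, so MU runs at 31.4° + (180° − 152.2°) = 59.2° from the x-axis; with |MU| = 19.3, U = M + 19.3·(cos 59.2°, sin 59.2°) = (37.5, 33.5). MU ⟂ UJ; with |UJ| = 12.3 on the right of MU, J = U + 12.3·(0.859, -0.512) = (48.1, 27.2). Then |WJ| = |J − W| = 55.2.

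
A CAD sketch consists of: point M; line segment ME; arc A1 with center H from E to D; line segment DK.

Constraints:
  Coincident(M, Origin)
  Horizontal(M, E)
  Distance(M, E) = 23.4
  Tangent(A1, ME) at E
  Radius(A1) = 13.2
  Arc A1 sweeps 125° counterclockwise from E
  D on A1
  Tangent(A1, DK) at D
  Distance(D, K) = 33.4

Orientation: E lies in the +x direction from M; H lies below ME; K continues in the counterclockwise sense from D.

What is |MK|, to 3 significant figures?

57.7

M is at the origin; M and E share the same y with |ME| = 23.4 and E on the +x side, so E = (23.4, 0.00). The tangent condition forces HE to be normal to ME, so H = E + (0, -13.2) = (23.4, -13.2). On A1, E sits at bearing 90° from H; a 125° counterclockwise sweep puts D at bearing 215°, so D = H + 13.2·(cos 215°, sin 215°) = (12.6, -20.8). A1 meets DK tangentially, so HD is at right angles to DK, so DK runs along (−sin 215°, cos 215°); with |DK| = 33.4, K = (31.7, -48.1). Then |MK| = |K − M| = 57.7.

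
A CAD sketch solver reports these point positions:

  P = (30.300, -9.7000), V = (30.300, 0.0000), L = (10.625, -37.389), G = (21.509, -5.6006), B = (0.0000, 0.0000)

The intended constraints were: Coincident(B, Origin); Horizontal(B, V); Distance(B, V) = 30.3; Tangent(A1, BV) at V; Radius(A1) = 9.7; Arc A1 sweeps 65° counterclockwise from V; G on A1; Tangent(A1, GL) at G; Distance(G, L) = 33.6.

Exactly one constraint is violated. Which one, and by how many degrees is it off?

Tangent(A1, GL) at G — off by 6.10°.

B = (0.00, 0.00) ✓; B.y = 0.00, V.y = 0.00 ✓; |BV| = 30.30 ✓; ∠(PV, VB) = 90.00° ✓; |PV| = 9.700 ✓; bearing(P→G) − bearing(P→V) = 65.00° ✓; |PG| = 9.700 ✓; ∠(PG, GL) = 83.90° ✗; |GL| = 33.60 ✓.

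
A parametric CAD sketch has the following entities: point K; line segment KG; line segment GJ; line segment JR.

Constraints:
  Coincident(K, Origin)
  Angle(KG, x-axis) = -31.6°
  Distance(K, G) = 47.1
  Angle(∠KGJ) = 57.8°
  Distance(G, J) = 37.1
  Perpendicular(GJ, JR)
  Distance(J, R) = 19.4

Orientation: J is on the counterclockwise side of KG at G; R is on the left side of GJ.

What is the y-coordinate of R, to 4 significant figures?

12.22

K is at the origin; KG runs at -31.6° with length 47.1, so G = 47.1·(cos -31.6°, sin -31.6°) = (40.12, -24.68). ∠KGJ = 57.8°, so GJ runs at -31.6° + (180° − 57.8°) = 90.60° from the x-axis; with |GJ| = 37.1, J = G + 37.1·(cos 90.60°, sin 90.60°) = (39.73, 12.42). GJ is perpendicular to JR; with |JR| = 19.4 on the left of GJ, R = J + 19.4·(-0.9999, -0.01047) = (20.33, 12.22). So R.y = 12.22.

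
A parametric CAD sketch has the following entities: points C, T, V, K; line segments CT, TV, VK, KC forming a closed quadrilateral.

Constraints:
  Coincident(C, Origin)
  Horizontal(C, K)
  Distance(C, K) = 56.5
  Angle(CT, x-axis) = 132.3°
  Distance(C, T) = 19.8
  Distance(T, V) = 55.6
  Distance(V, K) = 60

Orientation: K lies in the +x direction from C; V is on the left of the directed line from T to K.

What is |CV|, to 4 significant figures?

59.21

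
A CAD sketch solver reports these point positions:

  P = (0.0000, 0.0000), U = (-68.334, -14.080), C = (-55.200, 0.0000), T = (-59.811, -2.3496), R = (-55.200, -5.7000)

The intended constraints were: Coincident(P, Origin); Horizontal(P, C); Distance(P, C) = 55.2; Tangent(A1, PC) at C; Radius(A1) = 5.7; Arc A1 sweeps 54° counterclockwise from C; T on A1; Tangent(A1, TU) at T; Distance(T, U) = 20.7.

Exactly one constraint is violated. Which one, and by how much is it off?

Distance(T, U) = 20.7 — off by 6.20.

P = (0.00, 0.00) ✓; P.y = 0.00, C.y = 0.00 ✓; |PC| = 55.20 ✓; ∠(RC, CP) = 90.00° ✓; |RC| = 5.700 ✓; bearing(R→T) − bearing(R→C) = 54.00° ✓; |RT| = 5.700 ✓; ∠(RT, TU) = 90.00° ✓; |TU| = 14.50 ✗.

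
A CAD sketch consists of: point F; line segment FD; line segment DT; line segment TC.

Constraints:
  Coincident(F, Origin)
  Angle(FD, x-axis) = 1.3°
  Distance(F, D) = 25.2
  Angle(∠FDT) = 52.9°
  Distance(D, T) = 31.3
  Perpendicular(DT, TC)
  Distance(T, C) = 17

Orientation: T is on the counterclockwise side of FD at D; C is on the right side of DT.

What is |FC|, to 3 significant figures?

40.4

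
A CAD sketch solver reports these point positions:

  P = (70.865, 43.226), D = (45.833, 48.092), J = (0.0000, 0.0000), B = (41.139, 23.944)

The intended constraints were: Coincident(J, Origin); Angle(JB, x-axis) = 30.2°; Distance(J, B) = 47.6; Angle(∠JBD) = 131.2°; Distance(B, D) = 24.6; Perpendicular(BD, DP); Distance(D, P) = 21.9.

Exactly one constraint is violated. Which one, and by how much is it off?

Distance(D, P) = 21.9 — off by 3.60.

J = (0.00, 0.00) ✓; JB at 30.20° ✓; |JB| = 47.60 ✓; ∠JBD = 131.2° ✓; |BD| = 24.60 ✓; ∠(BD, DP) = 90.00° ✓; |DP| = 25.50 ✗.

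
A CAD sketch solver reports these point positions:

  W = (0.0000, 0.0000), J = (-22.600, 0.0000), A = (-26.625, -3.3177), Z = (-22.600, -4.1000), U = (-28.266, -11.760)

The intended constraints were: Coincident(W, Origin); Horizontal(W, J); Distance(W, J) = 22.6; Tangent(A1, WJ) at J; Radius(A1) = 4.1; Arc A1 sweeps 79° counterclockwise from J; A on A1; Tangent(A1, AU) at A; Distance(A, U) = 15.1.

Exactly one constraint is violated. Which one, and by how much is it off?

Distance(A, U) = 15.1 — off by 6.50.

W = (0.00, 0.00) ✓; W.y = 0.00, J.y = 0.00 ✓; |WJ| = 22.60 ✓; ∠(ZJ, JW) = 90.00° ✓; |ZJ| = 4.100 ✓; bearing(Z→A) − bearing(Z→J) = 79.00° ✓; |ZA| = 4.100 ✓; ∠(ZA, AU) = 90.00° ✓; |AU| = 8.600 ✗.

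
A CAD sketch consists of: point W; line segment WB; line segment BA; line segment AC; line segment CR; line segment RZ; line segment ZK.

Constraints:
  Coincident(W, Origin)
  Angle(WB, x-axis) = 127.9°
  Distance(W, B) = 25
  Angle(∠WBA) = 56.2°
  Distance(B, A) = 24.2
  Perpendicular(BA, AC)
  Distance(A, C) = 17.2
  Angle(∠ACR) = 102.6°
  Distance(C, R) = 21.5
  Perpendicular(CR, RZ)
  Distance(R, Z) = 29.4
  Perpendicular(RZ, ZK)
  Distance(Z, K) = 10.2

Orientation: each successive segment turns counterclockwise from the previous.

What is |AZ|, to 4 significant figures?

28.23

∠ACR = 102.6° gives CR at 59.10° from the x-axis; with |CR| = 21.5, R = (4.416, 9.799). CR is perpendicular to RZ, so RZ runs at 149.1°; with |RZ| = 29.4, Z = (-20.81, 24.90). Then |AZ| = |Z − A| = 28.23.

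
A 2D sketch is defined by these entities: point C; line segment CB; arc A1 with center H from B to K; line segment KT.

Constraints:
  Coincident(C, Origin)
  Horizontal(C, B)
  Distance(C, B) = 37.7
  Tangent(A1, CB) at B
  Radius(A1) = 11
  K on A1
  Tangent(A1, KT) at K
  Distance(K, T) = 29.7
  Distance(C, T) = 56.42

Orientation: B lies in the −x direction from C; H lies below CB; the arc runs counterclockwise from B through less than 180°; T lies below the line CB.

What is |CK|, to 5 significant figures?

50.233

C is at the origin; C and B share the same y with |CB| = 37.7 and B on the −x side, so B = (-37.700, 0.0000). Since A1 is tangent to CB there, HB ⟂ CB, so H = B + (0, -11) = (-37.700, -11.000). Since HK ⟂ KT (tangency), |HT| = √(11.0² + 29.7²) = 31.672 regardless of where K sits on A1. So T lies on both circle(C, 56.42) and circle(H, 31.672); the below-CB intersection is T = (-36.921, -42.662). K is the foot of the tangent from T: K = (-47.918, -15.073).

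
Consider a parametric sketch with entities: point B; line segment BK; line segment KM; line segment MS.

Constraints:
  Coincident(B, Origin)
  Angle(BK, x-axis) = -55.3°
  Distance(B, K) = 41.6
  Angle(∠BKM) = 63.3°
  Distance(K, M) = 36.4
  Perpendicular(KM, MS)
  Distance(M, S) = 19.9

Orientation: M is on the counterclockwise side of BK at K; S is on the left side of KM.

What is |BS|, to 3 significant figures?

24.7

B is at the origin; BK runs at -55.3° with length 41.6, so K = 41.6·(cos -55.3°, sin -55.3°) = (23.7, -34.2). ∠BKM = 63.3°, so KM runs at -55.3° + (180° − 63.3°) = 61.4° from the x-axis; with |KM| = 36.4, M = K + 36.4·(cos 61.4°, sin 61.4°) = (41.1, -2.24). KM ⟂ MS; with |MS| = 19.9 on the left of KM, S = M + 19.9·(-0.878, 0.479) = (23.6, 7.28). Then |BS| = |S − B| = 24.7.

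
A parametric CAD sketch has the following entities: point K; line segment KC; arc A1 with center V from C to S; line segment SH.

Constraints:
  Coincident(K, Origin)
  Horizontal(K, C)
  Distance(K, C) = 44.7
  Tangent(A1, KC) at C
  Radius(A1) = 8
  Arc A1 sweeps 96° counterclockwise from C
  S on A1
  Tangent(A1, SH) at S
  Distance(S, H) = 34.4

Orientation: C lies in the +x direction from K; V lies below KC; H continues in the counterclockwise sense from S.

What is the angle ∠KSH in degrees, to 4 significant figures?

109.5°

On A1, C sits at bearing 90° from V; a 96° counterclockwise sweep puts S at bearing 186°, so S = V + 8.0·(cos 186°, sin 186°) = (36.74, -8.836). The tangent condition forces VS to be normal to SH, so SH runs along (−sin 186°, cos 186°); with |SH| = 34.4, H = (40.34, -43.05). Then cos ∠KSH = SK·SH / (|SK||SH|), giving 109.5°.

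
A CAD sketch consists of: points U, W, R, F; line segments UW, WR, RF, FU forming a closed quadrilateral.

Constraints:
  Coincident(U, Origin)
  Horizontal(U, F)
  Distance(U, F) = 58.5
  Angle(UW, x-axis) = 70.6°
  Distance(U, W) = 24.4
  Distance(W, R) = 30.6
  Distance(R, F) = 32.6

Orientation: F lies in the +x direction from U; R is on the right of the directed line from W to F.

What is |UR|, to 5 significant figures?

26.017

U is at the origin; UF is horizontal with |UF| = 58.5 and F in +x, so F = (58.5, 0). UW runs at 70.6° with |UW| = 24.4, so W = (8.1047, 23.015). R is determined by |WR| = 30.6 and |RF| = 32.6 together: it lies at the intersection of circle(W, 30.6) and circle(F, 32.6). With |WF| = 55.402, the foot of the radical line on WF is 26.560 from W and the perpendicular offset is √(30.6² − 26.560²) = 15.196. Taking the right-of-WF solution: R = (25.952, -1.8416).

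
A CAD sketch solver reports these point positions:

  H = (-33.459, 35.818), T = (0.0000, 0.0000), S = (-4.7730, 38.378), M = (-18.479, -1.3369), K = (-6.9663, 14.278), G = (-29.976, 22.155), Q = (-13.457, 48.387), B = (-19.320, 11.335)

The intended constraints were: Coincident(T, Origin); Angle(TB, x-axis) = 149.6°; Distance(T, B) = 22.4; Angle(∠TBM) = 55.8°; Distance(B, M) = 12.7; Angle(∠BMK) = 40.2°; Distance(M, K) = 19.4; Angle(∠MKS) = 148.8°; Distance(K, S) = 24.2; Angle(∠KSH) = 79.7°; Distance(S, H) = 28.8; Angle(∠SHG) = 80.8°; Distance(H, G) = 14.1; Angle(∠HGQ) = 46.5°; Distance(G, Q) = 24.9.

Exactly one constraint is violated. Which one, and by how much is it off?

Distance(G, Q) = 24.9 — off by 6.10.

T = (0.00, 0.00) ✓; TB at 149.6° ✓; |TB| = 22.40 ✓; ∠TBM = 55.80° ✓; |BM| = 12.70 ✓; ∠BMK = 40.20° ✓; |MK| = 19.40 ✓; ∠MKS = 148.8° ✓; |KS| = 24.20 ✓; ∠KSH = 79.70° ✓; |SH| = 28.80 ✓; ∠SHG = 80.80° ✓; |HG| = 14.10 ✓; ∠HGQ = 46.50° ✓; |GQ| = 31.00 ✗.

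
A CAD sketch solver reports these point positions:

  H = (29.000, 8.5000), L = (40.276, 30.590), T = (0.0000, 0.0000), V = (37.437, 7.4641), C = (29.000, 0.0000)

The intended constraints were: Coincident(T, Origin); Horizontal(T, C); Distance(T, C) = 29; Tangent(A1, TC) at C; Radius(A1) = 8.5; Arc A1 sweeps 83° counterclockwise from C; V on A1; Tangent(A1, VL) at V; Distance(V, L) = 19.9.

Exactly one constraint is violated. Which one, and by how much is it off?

Distance(V, L) = 19.9 — off by 3.40.

T = (0.00, 0.00) ✓; T.y = 0.00, C.y = 0.00 ✓; |TC| = 29.00 ✓; ∠(HC, CT) = 90.00° ✓; |HC| = 8.500 ✓; bearing(H→V) − bearing(H→C) = 83.00° ✓; |HV| = 8.500 ✓; ∠(HV, VL) = 90.00° ✓; |VL| = 23.30 ✗.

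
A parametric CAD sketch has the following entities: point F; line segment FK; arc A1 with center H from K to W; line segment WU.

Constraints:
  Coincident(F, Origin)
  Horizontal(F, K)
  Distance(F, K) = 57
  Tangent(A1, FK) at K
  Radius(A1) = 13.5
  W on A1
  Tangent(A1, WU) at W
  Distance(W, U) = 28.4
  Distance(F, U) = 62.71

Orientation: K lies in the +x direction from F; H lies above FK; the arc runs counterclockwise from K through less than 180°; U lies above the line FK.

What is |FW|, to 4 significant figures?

70.28

Checks: |HW| = 13.50 ✓; ∠(HW, WU) = 90.00° ✓; |WU| = 28.40 ✓; |FU| = 62.71 ✓.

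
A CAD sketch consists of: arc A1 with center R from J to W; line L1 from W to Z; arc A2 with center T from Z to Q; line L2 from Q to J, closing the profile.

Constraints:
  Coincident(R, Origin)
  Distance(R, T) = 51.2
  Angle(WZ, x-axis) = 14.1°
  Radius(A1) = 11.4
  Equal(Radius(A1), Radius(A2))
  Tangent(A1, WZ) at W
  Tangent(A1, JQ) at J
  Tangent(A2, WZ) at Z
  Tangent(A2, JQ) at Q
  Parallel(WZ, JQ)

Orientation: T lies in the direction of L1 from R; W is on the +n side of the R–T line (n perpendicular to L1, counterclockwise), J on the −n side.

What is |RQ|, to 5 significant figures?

52.454

Tangency of A1 to both parallel lines with radius 11.4 puts W and J at R ± 11.4·n: W = (-2.7772, 11.057), J = (2.7772, -11.057). Equal radii place Z and Q the same way about T: Z = T + 11.4·n = (46.880, 23.530), Q = T − 11.4·n = (52.435, 1.4165). Then |RQ| = |Q − R| = 52.454.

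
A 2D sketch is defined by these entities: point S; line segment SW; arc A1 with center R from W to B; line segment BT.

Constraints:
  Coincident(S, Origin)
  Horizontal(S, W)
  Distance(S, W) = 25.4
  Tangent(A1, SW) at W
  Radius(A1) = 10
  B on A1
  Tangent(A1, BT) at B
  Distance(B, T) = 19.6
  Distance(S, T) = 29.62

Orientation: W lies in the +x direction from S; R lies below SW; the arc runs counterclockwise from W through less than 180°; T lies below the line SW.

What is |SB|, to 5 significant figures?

17.535

Checks: ∠(RW, WS) = 90.00° ✓; |RB| = 10.00 ✓; ∠(RB, BT) = 90.00° ✓; |BT| = 19.60 ✓; |ST| = 29.62 ✓.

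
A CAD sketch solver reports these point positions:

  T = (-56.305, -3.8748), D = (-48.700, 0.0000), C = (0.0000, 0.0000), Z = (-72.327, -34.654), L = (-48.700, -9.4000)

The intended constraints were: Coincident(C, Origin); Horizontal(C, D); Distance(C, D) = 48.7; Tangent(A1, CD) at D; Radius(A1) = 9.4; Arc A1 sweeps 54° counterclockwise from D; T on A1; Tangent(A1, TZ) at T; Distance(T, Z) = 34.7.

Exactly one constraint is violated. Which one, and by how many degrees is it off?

Tangent(A1, TZ) at T — off by 8.50°.

C = (0.00, 0.00) ✓; C.y = 0.00, D.y = 0.00 ✓; |CD| = 48.70 ✓; ∠(LD, DC) = 90.00° ✓; |LD| = 9.400 ✓; bearing(L→T) − bearing(L→D) = 54.00° ✓; |LT| = 9.400 ✓; ∠(LT, TZ) = 81.50° ✗; |TZ| = 34.70 ✓.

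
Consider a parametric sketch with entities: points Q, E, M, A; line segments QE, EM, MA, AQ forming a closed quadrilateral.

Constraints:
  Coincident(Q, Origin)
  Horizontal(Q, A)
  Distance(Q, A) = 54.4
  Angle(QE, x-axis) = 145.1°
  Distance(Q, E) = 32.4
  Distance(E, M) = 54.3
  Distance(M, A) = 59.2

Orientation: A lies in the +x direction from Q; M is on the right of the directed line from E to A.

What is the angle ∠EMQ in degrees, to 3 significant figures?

27.6°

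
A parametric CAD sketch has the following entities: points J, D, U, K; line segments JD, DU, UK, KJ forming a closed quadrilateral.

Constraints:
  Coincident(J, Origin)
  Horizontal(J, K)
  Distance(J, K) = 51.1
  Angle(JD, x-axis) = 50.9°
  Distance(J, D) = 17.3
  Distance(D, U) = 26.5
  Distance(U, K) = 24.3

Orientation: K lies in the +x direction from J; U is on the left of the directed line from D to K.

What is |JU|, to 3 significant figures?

41.6

Checks: |DU| = 26.50 ✓; |UK| = 24.30 ✓.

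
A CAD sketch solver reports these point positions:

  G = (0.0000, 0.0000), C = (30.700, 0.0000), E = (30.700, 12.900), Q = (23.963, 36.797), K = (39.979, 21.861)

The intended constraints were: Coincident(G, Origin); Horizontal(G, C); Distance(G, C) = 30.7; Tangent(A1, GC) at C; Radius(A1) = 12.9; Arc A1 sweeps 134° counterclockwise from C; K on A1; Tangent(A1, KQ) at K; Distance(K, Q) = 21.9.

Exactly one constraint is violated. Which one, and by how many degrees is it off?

Tangent(A1, KQ) at K — off by 3.00°.

G = (0.00, 0.00) ✓; G.y = 0.00, C.y = 0.00 ✓; |GC| = 30.70 ✓; ∠(EC, CG) = 90.00° ✓; |EC| = 12.90 ✓; bearing(E→K) − bearing(E→C) = 134.0° ✓; |EK| = 12.90 ✓; ∠(EK, KQ) = 87.00° ✗; |KQ| = 21.90 ✓.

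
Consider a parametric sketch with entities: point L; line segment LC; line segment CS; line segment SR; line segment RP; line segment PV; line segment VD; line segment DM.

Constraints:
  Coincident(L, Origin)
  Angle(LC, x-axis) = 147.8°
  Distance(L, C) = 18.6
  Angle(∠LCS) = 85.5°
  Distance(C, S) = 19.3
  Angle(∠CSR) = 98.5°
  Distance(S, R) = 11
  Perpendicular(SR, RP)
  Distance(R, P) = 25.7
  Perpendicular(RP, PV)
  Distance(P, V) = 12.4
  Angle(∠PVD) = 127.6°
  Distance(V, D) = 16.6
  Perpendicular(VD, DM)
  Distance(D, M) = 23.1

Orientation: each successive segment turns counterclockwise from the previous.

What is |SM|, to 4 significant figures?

6.948

L is at the origin; LC runs at 147.8° with length 18.6, so C = (-15.74, 9.911). ∠LCS = 85.5° gives CS at -117.7° from the x-axis; with |CS| = 19.3, S = (-24.71, -7.177). ∠CSR = 98.5° gives SR at -36.20° from the x-axis; with |SR| = 11.0, R = (-15.83, -13.67). SR ⟂ RP, so RP runs at 53.80°; with |RP| = 25.7, P = (-0.6555, 7.066). RP is perpendicular to PV, so PV runs at 143.8°; with |PV| = 12.4, V = (-10.66, 14.39). ∠PVD = 127.6° gives VD at -163.8° from the x-axis; with |VD| = 16.6, D = (-26.60, 9.758). The perpendicularity gives DM at right angles to VD, so DM runs at -73.80°; with |DM| = 23.1, M = (-20.16, -12.42). Then |SM| = |M − S| = 6.948.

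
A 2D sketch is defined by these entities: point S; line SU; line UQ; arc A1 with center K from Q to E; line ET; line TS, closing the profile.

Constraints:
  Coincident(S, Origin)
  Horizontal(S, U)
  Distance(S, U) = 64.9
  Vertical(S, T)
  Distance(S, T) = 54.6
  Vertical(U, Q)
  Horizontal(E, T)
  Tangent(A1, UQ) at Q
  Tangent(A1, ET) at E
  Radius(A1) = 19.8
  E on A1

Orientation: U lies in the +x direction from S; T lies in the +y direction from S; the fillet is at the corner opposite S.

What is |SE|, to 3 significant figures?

70.8

The virtual corner opposite S is at (64.9, 54.6). Since A1 is tangent to UQ there, KQ ⟂ UQ and since A1 is tangent to ET there, KE ⟂ ET, with radius 19.8, so the center K sits 19.8 in from both sides at K = (45.1, 34.8). That places the tangent points at Q = (64.9, 34.8) on UQ and E = (45.1, 54.6) on ET. Then |SE| = |E − S| = 70.8.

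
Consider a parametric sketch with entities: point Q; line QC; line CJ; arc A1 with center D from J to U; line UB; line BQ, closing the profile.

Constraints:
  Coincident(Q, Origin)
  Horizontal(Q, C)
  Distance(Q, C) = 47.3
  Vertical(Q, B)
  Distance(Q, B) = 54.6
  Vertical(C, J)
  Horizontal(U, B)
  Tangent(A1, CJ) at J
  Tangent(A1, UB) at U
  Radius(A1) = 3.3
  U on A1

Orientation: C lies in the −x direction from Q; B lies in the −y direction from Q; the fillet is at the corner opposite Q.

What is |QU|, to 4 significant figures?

70.12

Q is at the origin; QC is horizontal with |QC| = 47.3 and C on the −x side, so C = (-47.30, 0.000). Q and B share the same x with |QB| = 54.6 and B on the −y side, so B = (0.000, -54.60). The virtual corner opposite Q is at (-47.30, -54.60). A1 meets CJ tangentially, so DJ is at right angles to CJ and since A1 is tangent to UB there, DU ⟂ UB, with radius 3.3, so the center D sits 3.3 in from both sides at D = (-44.00, -51.30). That places the tangent points at J = (-47.30, -51.30) on CJ and U = (-44.00, -54.60) on UB. Then |QU| = |U − Q| = 70.12.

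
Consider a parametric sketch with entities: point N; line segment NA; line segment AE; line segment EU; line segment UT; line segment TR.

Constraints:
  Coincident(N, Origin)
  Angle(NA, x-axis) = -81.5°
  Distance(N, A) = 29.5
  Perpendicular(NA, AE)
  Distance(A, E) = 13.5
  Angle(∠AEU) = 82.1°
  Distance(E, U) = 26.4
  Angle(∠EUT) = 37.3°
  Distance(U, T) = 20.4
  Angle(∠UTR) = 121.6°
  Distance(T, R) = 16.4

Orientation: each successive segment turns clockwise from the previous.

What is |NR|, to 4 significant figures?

36.32

N is at the origin; NA runs at -81.5° with length 29.5, so A = (4.360, -29.18). The perpendicularity gives AE at right angles to NA, so AE runs at -171.5°; with |AE| = 13.5, E = (-8.991, -31.17). ∠AEU = 82.1° gives EU at 90.60° from the x-axis; with |EU| = 26.4, U = (-9.268, -4.773). ∠EUT = 37.3° gives UT at -52.10° from the x-axis; with |UT| = 20.4, T = (3.264, -20.87). ∠UTR = 121.6° gives TR at -110.5° from the x-axis; with |TR| = 16.4, R = (-2.480, -36.23). Then |NR| = |R − N| = 36.32.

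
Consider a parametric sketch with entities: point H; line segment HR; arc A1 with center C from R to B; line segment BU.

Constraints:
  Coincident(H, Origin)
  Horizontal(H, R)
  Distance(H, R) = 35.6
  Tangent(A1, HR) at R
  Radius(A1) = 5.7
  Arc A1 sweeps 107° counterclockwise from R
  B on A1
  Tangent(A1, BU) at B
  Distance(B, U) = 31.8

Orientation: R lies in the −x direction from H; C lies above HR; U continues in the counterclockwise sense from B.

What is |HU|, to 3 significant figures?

54.6

On A1, R sits at bearing -90° from C; a 107° counterclockwise sweep puts B at bearing 17°, so B = C + 5.7·(cos 17°, sin 17°) = (-30.1, 7.37). A1 meets BU tangentially, so CB is at right angles to BU, so BU runs along (−sin 17°, cos 17°); with |BU| = 31.8, U = (-39.4, 37.8). Then |HU| = |U − H| = 54.6.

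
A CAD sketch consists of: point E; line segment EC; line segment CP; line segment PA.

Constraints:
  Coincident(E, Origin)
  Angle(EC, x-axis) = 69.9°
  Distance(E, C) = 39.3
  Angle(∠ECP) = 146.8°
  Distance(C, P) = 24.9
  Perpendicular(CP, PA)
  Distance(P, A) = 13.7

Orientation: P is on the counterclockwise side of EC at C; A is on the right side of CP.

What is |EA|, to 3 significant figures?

67.7

E is at the origin; EC runs at 69.9° with length 39.3, so C = 39.3·(cos 69.9°, sin 69.9°) = (13.5, 36.9). ∠ECP = 146.8°, so CP runs at 69.9° + (180° − 146.8°) = 103° from the x-axis; with |CP| = 24.9, P = C + 24.9·(cos 103°, sin 103°) = (7.86, 61.2). CP is perpendicular to PA; with |PA| = 13.7 on the right of CP, A = P + 13.7·(0.974, 0.227) = (21.2, 64.3). Then |EA| = |A − E| = 67.7.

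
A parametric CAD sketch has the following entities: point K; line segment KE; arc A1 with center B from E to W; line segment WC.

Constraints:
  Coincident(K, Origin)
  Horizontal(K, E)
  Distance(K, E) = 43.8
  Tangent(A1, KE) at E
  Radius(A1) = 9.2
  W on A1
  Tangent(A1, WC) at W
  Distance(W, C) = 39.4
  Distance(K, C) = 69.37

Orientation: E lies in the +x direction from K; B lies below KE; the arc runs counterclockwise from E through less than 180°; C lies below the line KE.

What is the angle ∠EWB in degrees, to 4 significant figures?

34.92°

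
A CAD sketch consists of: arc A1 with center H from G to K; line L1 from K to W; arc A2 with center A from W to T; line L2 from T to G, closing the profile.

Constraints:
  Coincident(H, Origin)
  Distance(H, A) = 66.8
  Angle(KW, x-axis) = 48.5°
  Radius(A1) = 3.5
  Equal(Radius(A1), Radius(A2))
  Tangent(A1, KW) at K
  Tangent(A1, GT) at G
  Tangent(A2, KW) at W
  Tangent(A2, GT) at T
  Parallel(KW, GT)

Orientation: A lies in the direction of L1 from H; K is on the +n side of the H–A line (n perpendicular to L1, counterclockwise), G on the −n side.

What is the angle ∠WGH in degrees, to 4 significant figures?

84.02°

The slot axis is L1's direction at 48.5°, so u = (cos 48.5°, sin 48.5°) = (0.6626, 0.7490) and n = (−sin 48.5°, cos 48.5°) = (-0.7490, 0.6626). H is at the origin and A lies 66.8 along u from H, so A = 66.8·u = (44.26, 50.03). Tangency of A1 to both parallel lines with radius 3.5 puts K and G at H ± 3.5·n: K = (-2.621, 2.319), G = (2.621, -2.319). Equal radii place W and T the same way about A: W = A + 3.5·n = (41.64, 52.35), T = A − 3.5·n = (46.88, 47.71). Then cos ∠WGH = GW·GH / (|GW||GH|), giving 84.02°.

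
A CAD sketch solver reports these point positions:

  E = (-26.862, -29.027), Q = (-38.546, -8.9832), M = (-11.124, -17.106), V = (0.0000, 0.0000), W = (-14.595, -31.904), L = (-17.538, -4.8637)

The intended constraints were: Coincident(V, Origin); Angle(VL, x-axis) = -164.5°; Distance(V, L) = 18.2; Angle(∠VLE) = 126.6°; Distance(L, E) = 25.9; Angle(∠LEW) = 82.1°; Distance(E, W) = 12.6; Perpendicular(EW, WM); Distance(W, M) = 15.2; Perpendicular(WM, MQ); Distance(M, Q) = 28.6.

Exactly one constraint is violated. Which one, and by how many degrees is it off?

Perpendicular(WM, MQ) — off by 3.30°.

V = (0.00, 0.00) ✓; VL at -164.5° ✓; |VL| = 18.20 ✓; ∠VLE = 126.6° ✓; |LE| = 25.90 ✓; ∠LEW = 82.10° ✓; |EW| = 12.60 ✓; ∠(EW, WM) = 90.00° ✓; |WM| = 15.20 ✓; ∠(WM, MQ) = 86.70° ✗; |MQ| = 28.60 ✓.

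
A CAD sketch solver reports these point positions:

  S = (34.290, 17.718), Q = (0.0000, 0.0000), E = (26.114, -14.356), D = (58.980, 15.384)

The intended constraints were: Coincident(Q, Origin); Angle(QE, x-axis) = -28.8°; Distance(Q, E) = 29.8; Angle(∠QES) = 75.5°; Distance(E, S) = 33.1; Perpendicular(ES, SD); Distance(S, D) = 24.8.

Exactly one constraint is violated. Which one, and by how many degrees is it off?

Perpendicular(ES, SD) — off by 8.90°.

Q = (0.00, 0.00) ✓; QE at -28.80° ✓; |QE| = 29.80 ✓; ∠QES = 75.50° ✓; |ES| = 33.10 ✓; ∠(ES, SD) = 81.10° ✗; |SD| = 24.80 ✓.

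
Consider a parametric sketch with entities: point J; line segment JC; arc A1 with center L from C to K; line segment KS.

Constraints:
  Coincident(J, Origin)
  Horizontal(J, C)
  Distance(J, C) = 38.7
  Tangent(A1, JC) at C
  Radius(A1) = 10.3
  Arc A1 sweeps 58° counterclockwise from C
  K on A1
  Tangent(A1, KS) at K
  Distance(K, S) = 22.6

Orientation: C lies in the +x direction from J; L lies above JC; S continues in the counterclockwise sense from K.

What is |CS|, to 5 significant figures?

31.707

J is at the origin; JC is horizontal with |JC| = 38.7 and C on the +x side, so C = (38.700, 0.0000). The tangent condition forces LC to be normal to JC, so L = C + (0, 10.3) = (38.700, 10.300). On A1, C sits at bearing -90° from L; a 58° counterclockwise sweep puts K at bearing -32°, so K = L + 10.3·(cos -32°, sin -32°) = (47.435, 4.8418). Tangency of A1 to KS means the radius LK is perpendicular to KS, so KS runs along (−sin -32°, cos -32°); with |KS| = 22.6, S = (59.411, 24.008). Then |CS| = |S − C| = 31.707.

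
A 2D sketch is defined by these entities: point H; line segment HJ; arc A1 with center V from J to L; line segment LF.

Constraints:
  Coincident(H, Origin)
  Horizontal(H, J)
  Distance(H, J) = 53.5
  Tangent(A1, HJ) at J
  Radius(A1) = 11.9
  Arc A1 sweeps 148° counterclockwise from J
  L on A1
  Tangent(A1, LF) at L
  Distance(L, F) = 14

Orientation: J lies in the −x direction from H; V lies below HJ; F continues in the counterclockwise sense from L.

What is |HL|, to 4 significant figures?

63.72

H is at the origin; H and J share the same y with |HJ| = 53.5 and J on the −x side, so J = (-53.50, 0.000). A1 meets HJ tangentially, so VJ is at right angles to HJ, so V = J + (0, -11.9) = (-53.50, -11.90). On A1, J sits at bearing 90° from V; a 148° counterclockwise sweep puts L at bearing 238°, so L = V + 11.9·(cos 238°, sin 238°) = (-59.81, -21.99). Then |HL| = |L − H| = 63.72.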